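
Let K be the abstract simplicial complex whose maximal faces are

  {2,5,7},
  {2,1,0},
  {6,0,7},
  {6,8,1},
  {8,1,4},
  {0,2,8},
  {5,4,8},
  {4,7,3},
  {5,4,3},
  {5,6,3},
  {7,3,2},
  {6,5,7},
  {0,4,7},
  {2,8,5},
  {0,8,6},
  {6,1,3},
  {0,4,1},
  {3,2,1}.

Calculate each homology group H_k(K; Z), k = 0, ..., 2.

We work with the vertex ordering 0 < 1 < 2 < 3 < 4 < 5 < 6 < 7 < 8. The simplices of K, each written with vertices in increasing order, are:

  0-simplices (9): [0], [1], [2], [3], [4], [5], [6], [7], [8]
  1-simplices (27): (27 of them)
  2-simplices (18): [0,1,2], [0,1,4], [0,2,8], [0,4,7], [0,6,7], [0,6,8], [1,2,3], [1,3,6], [1,4,8], [1,6,8], [2,3,7], [2,5,7], [2,5,8], [3,4,5], [3,4,7], [3,5,6], [4,5,8], [5,6,7]

Hence C_0 ≅ Z^9, C_1 ≅ Z^27, C_2 ≅ Z^18.

∂_1: C_1 → C_0 sends each edge [p,q] (with p < q) to q − p. For instance
  ∂[1,6] = [6] − [1].
The 9×27 boundary matrix has rank 8 and Smith normal form diag(1,1,1,1,1,1,1,1).

Boundary ∂_2: C_2 → C_1 acts by ∂[p,q,r] = [q,r] − [p,r] + [p,q]. For instance
  ∂[3,4,7] = [4,7] − [3,7] + [3,4],
  ∂[2,3,7] = [3,7] − [2,7] + [2,3].
This gives a 27×18 integer matrix of rank 18; reducing to Smith normal form yields diagonal entries (1,1,1,1,1,1,1,1,1,1,1,1,1,1,1,1,1,2).

Computing H_k = (kernel of ∂_k) / (image of ∂_{k+1}):

  H_0: rank C_0 − rank ∂_1 = 9 − 8 = 1, and the invariant factors of ∂_1 are all 1, so H_0 = Z.
  H_1: rank ker ∂_1 − rank ∂_2 = (27 − 8) − 18 = 1, and ∂_2 has invariant factor 2 > 1, so H_1 = Z × Z/2.
  H_2: rank ker ∂_2 − rank ∂_3 = (18 − 18) − 0 = 0, and there is no ∂_3, so H_2 = 0.

As a check, the Euler characteristic is 9 − 27 + 18 = 0, which agrees with 1 − 1 + 0 = 0.

H_0 = Z,  H_1 = Z × Z/2,  H_2 = 0.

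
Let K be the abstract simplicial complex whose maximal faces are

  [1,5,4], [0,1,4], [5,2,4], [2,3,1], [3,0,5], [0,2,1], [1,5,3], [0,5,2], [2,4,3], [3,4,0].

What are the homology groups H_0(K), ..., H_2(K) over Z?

H_0 ≅ Z,  H_1 ≅ Z/2Z,  H_2 = 0.

We work with the vertex ordering 0 < 1 < 2 < 3 < 4 < 5. The simplices of K, each written with vertices in increasing order, are:

  0-simplices (6): [0], [1], [2], [3], [4], [5]
  1-simplices (15): [0,1], [0,2], [0,3], [0,4], [0,5], [1,2], [1,3], [1,4], [1,5], [2,3], [2,4], [2,5], [3,4], [3,5], [4,5]
  2-simplices (10): [0,1,2], [0,1,4], [0,2,5], [0,3,4], [0,3,5], [1,2,3], [1,3,5], [1,4,5], [2,3,4], [2,4,5]

Hence C_0 ≅ Z^6, C_1 ≅ Z^15, C_2 ≅ Z^10.

∂_1: C_1 → C_0 maps an edge to its endpoints' difference, ∂[p,q] = q − p. For instance
  ∂[1,3] = [3] − [1].
As a 6×15 matrix over Z this has rank 5, with invariant factors (1,1,1,1,1).

∂_2: C_2 → C_1 acts by ∂[p,q,r] = [q,r] − [p,r] + [p,q]. For instance
  ∂[2,4,5] = [4,5] − [2,5] + [2,4],
  ∂[0,2,5] = [2,5] − [0,5] + [0,2].
The resulting 15×10 matrix has rank 10, and its Smith normal form has invariant factors (1,1,1,1,1,1,1,1,1,2).

Reading off H_k = ker ∂_k / im ∂_{k+1}:

  H_0: rank C_0 − rank ∂_1 = 6 − 5 = 1, and the invariant factors of ∂_1 are all 1, so H_0 = Z.
  H_1: rank ker ∂_1 − rank ∂_2 = (15 − 5) − 10 = 0, and ∂_2 has invariant factor 2 > 1, so H_1 = Z/2Z.
  H_2: rank ker ∂_2 − rank ∂_3 = (10 − 10) − 0 = 0, and there is no ∂_3, so H_2 = 0.

As a check, the Euler characteristic is 6 − 15 + 10 = 1, which agrees with 1 − 0 + 0 = 1.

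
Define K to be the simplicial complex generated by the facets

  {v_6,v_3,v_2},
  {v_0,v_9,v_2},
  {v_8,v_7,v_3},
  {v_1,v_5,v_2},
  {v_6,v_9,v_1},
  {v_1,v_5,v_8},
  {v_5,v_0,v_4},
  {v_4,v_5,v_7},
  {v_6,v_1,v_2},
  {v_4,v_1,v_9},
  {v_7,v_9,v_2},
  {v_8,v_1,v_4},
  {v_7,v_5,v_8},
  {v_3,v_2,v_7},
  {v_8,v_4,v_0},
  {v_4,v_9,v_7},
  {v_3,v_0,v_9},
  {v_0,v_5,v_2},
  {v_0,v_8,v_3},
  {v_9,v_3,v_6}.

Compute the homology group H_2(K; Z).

H_2 = 0.

Order the vertices as v_0 < v_1 < v_2 < v_3 < v_4 < v_5 < v_6 < v_7 < v_8 < v_9. Listing each simplex with vertices in this order, K has dimension 2 with simplices:

  0-simplices (10): [v_0], [v_1], [v_2], [v_3], [v_4], [v_5], [v_6], [v_7], [v_8], [v_9]
  1-simplices (30): (30 of them)
  2-simplices (20): (20 of them)

Hence C_0 ≅ Z^10, C_1 ≅ Z^30, C_2 ≅ Z^20.

Boundary ∂_1: C_1 → C_0 sends each edge [p,q] (with p < q) to q − p. For instance
  ∂[v_1,v_9] = [v_9] − [v_1].
The 10×30 boundary matrix has rank 9 and Smith normal form diag(1,1,1,1,1,1,1,1,1).

The boundary map ∂_2: C_2 → C_1 acts by ∂[p,q,r] = [q,r] − [p,r] + [p,q]. For instance
  ∂[v_0,v_4,v_8] = [v_4,v_8] − [v_0,v_8] + [v_0,v_4],
  ∂[v_2,v_3,v_6] = [v_3,v_6] − [v_2,v_6] + [v_2,v_3].
This gives a 30×20 integer matrix of rank 20; reducing to Smith normal form yields diagonal entries (1,1,1,1,1,1,1,1,1,1,1,1,1,1,1,1,1,1,1,2).

Reading off H_k = ker ∂_k / im ∂_{k+1}:

  H_2: rank ker ∂_2 − rank ∂_3 = (20 − 20) − 0 = 0, and there is no ∂_3, so H_2 = 0.

(K is a triangulation of the Klein bottle.)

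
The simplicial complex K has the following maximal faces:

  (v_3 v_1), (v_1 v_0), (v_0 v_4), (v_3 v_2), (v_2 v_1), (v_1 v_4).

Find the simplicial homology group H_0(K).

H_0 ≅ Z.

K has 5 vertices, 6 edges.
rank ∂_0 = 0, rank ∂_1 = 4 ⇒ b_0 = 5 − 0 − 4 = 1; all invariant factors of ∂_1 are 1 so no torsion. So H_0 = Z.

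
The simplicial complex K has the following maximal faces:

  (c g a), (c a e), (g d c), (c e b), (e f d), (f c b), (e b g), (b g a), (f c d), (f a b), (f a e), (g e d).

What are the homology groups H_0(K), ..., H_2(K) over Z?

H_0 = Z,  H_1 = Z/2,  H_2 = 0.

We work with the vertex ordering a < b < c < d < e < f < g. The simplices of K, each written with vertices in increasing order, are:

  0-simplices (7): a, b, c, d, e, f, g
  1-simplices (18): ab, ac, ae, af, ag, bc, be, bf, bg, cd, ce, cf, cg, de, df, dg, ef, eg
  2-simplices (12): abf, abg, ace, acg, aef, bce, bcf, beg, cdf, cdg, def, deg

Hence C_0 ≅ Z^7, C_1 ≅ Z^18, C_2 ≅ Z^12.

Boundary ∂_1: C_1 → C_0 maps an edge to its endpoints' difference, ∂[p,q] = q − p.
As a 7×18 matrix over Z this has rank 6, with invariant factors (1,1,1,1,1,1).

The boundary map ∂_2: C_2 → C_1 sends each 2-simplex [p,q,r] to [q,r] − [p,r] + [p,q]. For instance
  ∂cdg = dg − cg + cd,
  ∂ace = ce − ae + ac.
The 18×12 boundary matrix has rank 12 and Smith normal form diag(1,1,1,1,1,1,1,1,1,1,1,2).

Computing H_k = (kernel of ∂_k) / (image of ∂_{k+1}):

  H_0: rank C_0 − rank ∂_1 = 7 − 6 = 1, and the invariant factors of ∂_1 are all 1, so H_0 = Z.
  H_1: rank ker ∂_1 − rank ∂_2 = (18 − 6) − 12 = 0, and ∂_2 has invariant factor 2 > 1, so H_1 = Z/2.
  H_2: rank ker ∂_2 − rank ∂_3 = (12 − 12) − 0 = 0, and there is no ∂_3, so H_2 = 0.

As a check, the Euler characteristic is 7 − 18 + 12 = 1, which agrees with 1 − 0 + 0 = 1.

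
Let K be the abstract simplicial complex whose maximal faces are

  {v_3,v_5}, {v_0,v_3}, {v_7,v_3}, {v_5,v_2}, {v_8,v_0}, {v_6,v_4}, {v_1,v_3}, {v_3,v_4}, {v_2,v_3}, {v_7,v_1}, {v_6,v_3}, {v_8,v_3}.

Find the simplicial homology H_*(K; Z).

H_0 ≅ Z,  H_1 ≅ Z^4.

Order the vertices as v_0 < v_1 < v_2 < v_3 < v_4 < v_5 < v_6 < v_7 < v_8. Listing each simplex with vertices in this order, K has dimension 1 with simplices:

  0-simplices (9): [v_0], [v_1], [v_2], [v_3], [v_4], [v_5], [v_6], [v_7], [v_8]
  1-simplices (12): [v_0,v_3], [v_0,v_8], [v_1,v_3], [v_1,v_7], [v_2,v_3], [v_2,v_5], [v_3,v_4], [v_3,v_5], [v_3,v_6], [v_3,v_7], [v_3,v_8], [v_4,v_6]

giving chain groups C_0 ≅ Z^9, C_1 ≅ Z^12.

The boundary map ∂_1: C_1 → C_0 maps an edge to its endpoints' difference, ∂[p,q] = q − p. For instance
  ∂[v_4,v_6] = [v_6] − [v_4].
As a 9×12 matrix over Z this has rank 8, with invariant factors (1,1,1,1,1,1,1,1).

Now H_k = ker ∂_k / im ∂_{k+1}, so:

  H_0: rank C_0 − rank ∂_1 = 9 − 8 = 1, and the invariant factors of ∂_1 are all 1, so H_0 ≅ Z.
  H_1: rank ker ∂_1 − rank ∂_2 = (12 − 8) − 0 = 4, and there is no ∂_2, so H_1 ≅ Z^4.

(K is a triangulation of a wedge of 4 circles.)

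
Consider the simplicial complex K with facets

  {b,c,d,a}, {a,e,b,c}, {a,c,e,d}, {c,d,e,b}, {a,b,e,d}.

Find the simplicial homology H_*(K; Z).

H_0 ≅ Z,  H_1 = 0,  H_2 = 0,  H_3 ≅ Z.

Order the vertices as a < b < c < d < e. Listing each simplex with vertices in this order, K has dimension 3 with simplices:

  0-simplices (5): a, b, c, d, e
  1-simplices (10): ab, ac, ad, ae, bc, bd, be, cd, ce, de
  2-simplices (10): abc, abd, abe, acd, ace, ade, bcd, bce, bde, cde
  3-simplices (5): abcd, abce, abde, acde, bcde

Hence C_0 ≅ Z^5, C_1 ≅ Z^10, C_2 ≅ Z^10, C_3 ≅ Z^5.

∂_1: C_1 → C_0 sends each edge [p,q] (with p < q) to q − p.
This gives a 5×10 integer matrix of rank 4; reducing to Smith normal form yields diagonal entries (1,1,1,1).

Boundary ∂_2: C_2 → C_1 sends each 2-simplex [p,q,r] to [q,r] − [p,r] + [p,q]. For instance
  ∂abc = bc − ac + ab,
  ∂bde = de − be + bd.
As a 10×10 matrix over Z this has rank 6, with invariant factors (1,1,1,1,1,1).

Boundary ∂_3: C_3 → C_2 sends each 3-simplex σ to the alternating sum Σ_i (−1)^i (σ with its i-th vertex removed). For instance
  ∂bcde = cde − bde + bce − bcd,
  ∂acde = cde − ade + ace − acd.
The resulting 10×5 matrix has rank 4, and its Smith normal form has invariant factors (1,1,1,1).

Computing H_k = (kernel of ∂_k) / (image of ∂_{k+1}):

  H_0: rank C_0 − rank ∂_1 = 5 − 4 = 1, and the invariant factors of ∂_1 are all 1, so H_0 ≅ Z.
  H_1: rank ker ∂_1 − rank ∂_2 = (10 − 4) − 6 = 0, and the invariant factors of ∂_2 are all 1, so H_1 ≅ 0.
  H_2: rank ker ∂_2 − rank ∂_3 = (10 − 6) − 4 = 0, and the invariant factors of ∂_3 are all 1, so H_2 ≅ 0.
  H_3: rank ker ∂_3 − rank ∂_4 = (5 − 4) − 0 = 1, and there is no ∂_4, so H_3 ≅ Z.

As a check, the Euler characteristic is 5 − 10 + 10 − 5 = 0, which agrees with 1 − 0 + 0 − 1 = 0.
(K is a triangulation of the 3-sphere S^3.)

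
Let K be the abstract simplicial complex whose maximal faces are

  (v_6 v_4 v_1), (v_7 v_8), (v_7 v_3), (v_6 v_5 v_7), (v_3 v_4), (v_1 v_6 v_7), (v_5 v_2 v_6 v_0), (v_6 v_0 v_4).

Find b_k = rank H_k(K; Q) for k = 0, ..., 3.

b_0 = 1, b_1 = 1, b_2 = 0, b_3 = 0.

Order the vertices as v_0 < v_1 < v_2 < v_3 < v_4 < v_5 < v_6 < v_7 < v_8. Listing each simplex with vertices in this order, K has dimension 3 with simplices:

  0-simplices (9): [v_0], [v_1], [v_2], [v_3], [v_4], [v_5], [v_6], [v_7], [v_8]
  1-simplices (16): (16 of them)
  2-simplices (8): [v_0,v_2,v_5], [v_0,v_2,v_6], [v_0,v_4,v_6], [v_0,v_5,v_6], [v_1,v_4,v_6], [v_1,v_6,v_7], [v_2,v_5,v_6], [v_5,v_6,v_7]
  3-simplices (1): [v_0,v_2,v_5,v_6]

giving chain groups C_0 ≅ Z^9, C_1 ≅ Z^16, C_2 ≅ Z^8, C_3 ≅ Z^1.

∂_1: C_1 → C_0 maps an edge to its endpoints' difference, ∂[p,q] = q − p. For instance
  ∂[v_0,v_5] = [v_5] − [v_0].
This gives a 9×16 integer matrix of rank 8; reducing to Smith normal form yields diagonal entries (1,1,1,1,1,1,1,1).

The boundary map ∂_2: C_2 → C_1 acts by ∂[p,q,r] = [q,r] − [p,r] + [p,q]. For instance
  ∂[v_0,v_5,v_6] = [v_5,v_6] − [v_0,v_6] + [v_0,v_5],
  ∂[v_1,v_6,v_7] = [v_6,v_7] − [v_1,v_7] + [v_1,v_6].
This gives a 16×8 integer matrix of rank 7; reducing to Smith normal form yields diagonal entries (1,1,1,1,1,1,1).

∂_3: C_3 → C_2 sends each 3-simplex σ to the alternating sum Σ_i (−1)^i (σ with its i-th vertex removed). For instance
  ∂[v_0,v_2,v_5,v_6] = [v_2,v_5,v_6] − [v_0,v_5,v_6] + [v_0,v_2,v_6] − [v_0,v_2,v_5].
The 8×1 boundary matrix has rank 1 and Smith normal form diag(1).

From H_k ≅ ker(∂_k) / im(∂_{k+1}) we obtain:

  H_0: rank C_0 − rank ∂_1 = 9 − 8 = 1, and the invariant factors of ∂_1 are all 1, so H_0 ≅ Z.
  H_1: rank ker ∂_1 − rank ∂_2 = (16 − 8) − 7 = 1, and the invariant factors of ∂_2 are all 1, so H_1 ≅ Z.
  H_2: rank ker ∂_2 − rank ∂_3 = (8 − 7) − 1 = 0, and the invariant factors of ∂_3 are all 1, so H_2 ≅ 0.
  H_3: rank ker ∂_3 − rank ∂_4 = (1 − 1) − 0 = 0, and there is no ∂_4, so H_3 ≅ 0.

Hence the Betti numbers are b_0 = 1, b_1 = 1, b_2 = 0, b_3 = 0.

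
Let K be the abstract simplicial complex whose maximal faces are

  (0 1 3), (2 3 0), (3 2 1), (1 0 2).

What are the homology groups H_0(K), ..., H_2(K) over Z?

Fix the vertex order 0 < 1 < 2 < 3 and write every simplex with vertices in increasing order. Then dim K = 2 and the simplices of K are:

  0-simplices (4): [0], [1], [2], [3]
  1-simplices (6): [0,1], [0,2], [0,3], [1,2], [1,3], [2,3]
  2-simplices (4): [0,1,2], [0,1,3], [0,2,3], [1,2,3]

Hence C_0 ≅ Z^4, C_1 ≅ Z^6, C_2 ≅ Z^4.

The boundary map ∂_1: C_1 → C_0 is given by ∂[p,q] = [q] − [p].
The resulting 4×6 matrix has rank 3, and its Smith normal form has invariant factors (1,1,1).

Boundary ∂_2: C_2 → C_1 sends each 2-simplex [p,q,r] to [q,r] − [p,r] + [p,q]. For instance
  ∂[0,2,3] = [2,3] − [0,3] + [0,2],
  ∂[0,1,2] = [1,2] − [0,2] + [0,1].
This gives a 6×4 integer matrix of rank 3; reducing to Smith normal form yields diagonal entries (1,1,1).

From H_k ≅ ker(∂_k) / im(∂_{k+1}) we obtain:

  H_0: rank C_0 − rank ∂_1 = 4 − 3 = 1, and the invariant factors of ∂_1 are all 1, so H_0 = Z.
  H_1: rank ker ∂_1 − rank ∂_2 = (6 − 3) − 3 = 0, and the invariant factors of ∂_2 are all 1, so H_1 = 0.
  H_2: rank ker ∂_2 − rank ∂_3 = (4 − 3) − 0 = 1, and there is no ∂_3, so H_2 = Z.

As a check, the Euler characteristic is 4 − 6 + 4 = 2, which agrees with 1 − 0 + 1 = 2.

H_0 ≅ Z,  H_1 = 0,  H_2 ≅ Z.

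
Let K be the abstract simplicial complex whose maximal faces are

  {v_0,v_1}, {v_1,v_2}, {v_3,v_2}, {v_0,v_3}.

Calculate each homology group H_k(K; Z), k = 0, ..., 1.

We work with the vertex ordering v_0 < v_1 < v_2 < v_3. The simplices of K, each written with vertices in increasing order, are:

  0-simplices (4): [v_0], [v_1], [v_2], [v_3]
  1-simplices (4): [v_0,v_1], [v_0,v_3], [v_1,v_2], [v_2,v_3]

so the chain groups are C_0 ≅ Z^4, C_1 ≅ Z^4.

Boundary ∂_1: C_1 → C_0 maps an edge to its endpoints' difference, ∂[p,q] = q − p.
The 4×4 boundary matrix has rank 3 and Smith normal form diag(1,1,1).

From H_k ≅ ker(∂_k) / im(∂_{k+1}) we obtain:

  H_0: rank C_0 − rank ∂_1 = 4 − 3 = 1, and the invariant factors of ∂_1 are all 1, so H_0 = Z.
  H_1: rank ker ∂_1 − rank ∂_2 = (4 − 3) − 0 = 1, and there is no ∂_2, so H_1 = Z.

As a check, the Euler characteristic is 4 − 4 = 0, which agrees with 1 − 1 = 0.

H_0 = Z,  H_1 = Z.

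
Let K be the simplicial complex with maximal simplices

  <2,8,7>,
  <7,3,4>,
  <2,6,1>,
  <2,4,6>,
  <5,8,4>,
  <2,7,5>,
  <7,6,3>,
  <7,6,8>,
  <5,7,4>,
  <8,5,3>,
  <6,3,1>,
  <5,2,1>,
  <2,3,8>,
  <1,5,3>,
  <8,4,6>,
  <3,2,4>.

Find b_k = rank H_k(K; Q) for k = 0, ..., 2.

We work with the vertex ordering 1 < 2 < 3 < 4 < 5 < 6 < 7 < 8. The simplices of K, each written with vertices in increasing order, are:

  0-simplices (8): [1], [2], [3], [4], [5], [6], [7], [8]
  1-simplices (24): (24 of them)
  2-simplices (16): [1,2,5], [1,2,6], [1,3,5], [1,3,6], [2,3,4], [2,3,8], [2,4,6], [2,5,7], [2,7,8], [3,4,7], [3,5,8], [3,6,7], [4,5,7], [4,5,8], [4,6,8], [6,7,8]

so the chain groups are C_0 ≅ Z^8, C_1 ≅ Z^24, C_2 ≅ Z^16.

The boundary map ∂_1: C_1 → C_0 maps an edge to its endpoints' difference, ∂[p,q] = q − p.
The 8×24 boundary matrix has rank 7 and Smith normal form diag(1,1,1,1,1,1,1).

The boundary map ∂_2: C_2 → C_1 sends each 2-simplex [p,q,r] to [q,r] − [p,r] + [p,q]. For instance
  ∂[1,3,5] = [3,5] − [1,5] + [1,3],
  ∂[4,6,8] = [6,8] − [4,8] + [4,6].
The 24×16 boundary matrix has rank 15 and Smith normal form diag(1,1,1,1,1,1,1,1,1,1,1,1,1,1,1).

Computing H_k = (kernel of ∂_k) / (image of ∂_{k+1}):

  H_0: rank C_0 − rank ∂_1 = 8 − 7 = 1, and the invariant factors of ∂_1 are all 1, so H_0 ≅ Z.
  H_1: rank ker ∂_1 − rank ∂_2 = (24 − 7) − 15 = 2, and the invariant factors of ∂_2 are all 1, so H_1 ≅ Z^2.
  H_2: rank ker ∂_2 − rank ∂_3 = (16 − 15) − 0 = 1, and there is no ∂_3, so H_2 ≅ Z.

As a check, the Euler characteristic is 8 − 24 + 16 = 0, which agrees with 1 − 2 + 1 = 0.
(K is a triangulation of the torus T^2.)

Hence the Betti numbers are b_0 = 1, b_1 = 2, b_2 = 1.

b_0 = 1, b_1 = 2, b_2 = 1.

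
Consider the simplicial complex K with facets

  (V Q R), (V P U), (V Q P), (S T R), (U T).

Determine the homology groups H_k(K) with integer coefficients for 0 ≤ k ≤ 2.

H_0 = Z,  H_1 = Z,  H_2 = 0.

We work with the vertex ordering P < Q < R < S < T < U < V. The simplices of K, each written with vertices in increasing order, are:

  0-simplices (7): P, Q, R, S, T, U, V
  1-simplices (11): PQ, PU, PV, QR, QV, RS, RT, RV, ST, TU, UV
  2-simplices (4): PQV, PUV, QRV, RST

giving chain groups C_0 ≅ Z^7, C_1 ≅ Z^11, C_2 ≅ Z^4.

Boundary ∂_1: C_1 → C_0 sends each edge [p,q] (with p < q) to q − p. For instance
  ∂RS = S − R.
The 7×11 boundary matrix has rank 6 and Smith normal form diag(1,1,1,1,1,1).

The boundary map ∂_2: C_2 → C_1 acts by ∂[p,q,r] = [q,r] − [p,r] + [p,q]. For instance
  ∂PUV = UV − PV + PU,
  ∂QRV = RV − QV + QR.
The resulting 11×4 matrix has rank 4, and its Smith normal form has invariant factors (1,1,1,1).

From H_k ≅ ker(∂_k) / im(∂_{k+1}) we obtain:

  H_0: rank C_0 − rank ∂_1 = 7 − 6 = 1, and the invariant factors of ∂_1 are all 1, so H_0 = Z.
  H_1: rank ker ∂_1 − rank ∂_2 = (11 − 6) − 4 = 1, and the invariant factors of ∂_2 are all 1, so H_1 = Z.
  H_2: rank ker ∂_2 − rank ∂_3 = (4 − 4) − 0 = 0, and there is no ∂_3, so H_2 = 0.

As a check, the Euler characteristic is 7 − 11 + 4 = 0, which agrees with 1 − 1 + 0 = 0.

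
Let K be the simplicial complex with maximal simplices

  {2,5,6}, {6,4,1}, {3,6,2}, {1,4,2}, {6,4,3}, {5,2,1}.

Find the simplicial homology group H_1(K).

We work with the vertex ordering 1 < 2 < 3 < 4 < 5 < 6. The simplices of K, each written with vertices in increasing order, are:

  0-simplices (6): [1], [2], [3], [4], [5], [6]
  1-simplices (12): [1,2], [1,4], [1,5], [1,6], [2,3], [2,4], [2,5], [2,6], [3,4], [3,6], [4,6], [5,6]
  2-simplices (6): [1,2,4], [1,2,5], [1,4,6], [2,3,6], [2,5,6], [3,4,6]

Hence C_0 ≅ Z^6, C_1 ≅ Z^12, C_2 ≅ Z^6.

The boundary map ∂_1: C_1 → C_0 sends each edge [p,q] (with p < q) to q − p. For instance
  ∂[2,6] = [6] − [2].
As a 6×12 matrix over Z this has rank 5, with invariant factors (1,1,1,1,1).

Boundary ∂_2: C_2 → C_1 maps a triangle to the signed sum of its edges. For instance
  ∂[1,4,6] = [4,6] − [1,6] + [1,4],
  ∂[1,2,4] = [2,4] − [1,4] + [1,2].
This gives a 12×6 integer matrix of rank 6; reducing to Smith normal form yields diagonal entries (1,1,1,1,1,1).

Computing H_k = (kernel of ∂_k) / (image of ∂_{k+1}):

  H_1: rank ker ∂_1 − rank ∂_2 = (12 − 5) − 6 = 1, and the invariant factors of ∂_2 are all 1, so H_1 = Z.

(K is a triangulation of the cylinder S^1 x I.)

H_1 = Z.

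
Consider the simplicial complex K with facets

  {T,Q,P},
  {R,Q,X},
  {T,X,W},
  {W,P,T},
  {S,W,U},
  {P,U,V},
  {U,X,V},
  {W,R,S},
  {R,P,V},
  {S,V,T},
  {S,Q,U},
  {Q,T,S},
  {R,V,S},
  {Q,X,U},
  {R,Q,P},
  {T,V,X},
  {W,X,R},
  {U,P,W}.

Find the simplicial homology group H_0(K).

H_0 = Z.

Order the vertices as P < Q < R < S < T < U < V < W < X. Listing each simplex with vertices in this order, K has dimension 2 with simplices:

  0-simplices (9): P, Q, R, S, T, U, V, W, X
  1-simplices (27): PQ, PR, PT, PU, PV, PW, QR, QS, QT, QU, QX, RS, RV, RW, RX, ST, SU, SV, SW, TV, TW, TX, UV, UW, UX, VX, WX
  2-simplices (18): PQR, PQT, PRV, PTW, PUV, PUW, QRX, QST, QSU, QUX, RSV, RSW, RWX, STV, SUW, TVX, TWX, UVX

Hence C_0 ≅ Z^9, C_1 ≅ Z^27, C_2 ≅ Z^18.

Boundary ∂_1: C_1 → C_0 sends each edge [p,q] (with p < q) to q − p.
The resulting 9×27 matrix has rank 8, and its Smith normal form has invariant factors (1,1,1,1,1,1,1,1).

Boundary ∂_2: C_2 → C_1 acts by ∂[p,q,r] = [q,r] − [p,r] + [p,q]. For instance
  ∂PTW = TW − PW + PT,
  ∂RSV = SV − RV + RS.
This gives a 27×18 integer matrix of rank 17; reducing to Smith normal form yields diagonal entries (1,1,1,1,1,1,1,1,1,1,1,1,1,1,1,1,1).

Computing H_k = (kernel of ∂_k) / (image of ∂_{k+1}):

  H_0: rank C_0 − rank ∂_1 = 9 − 8 = 1, and the invariant factors of ∂_1 are all 1, so H_0 = Z.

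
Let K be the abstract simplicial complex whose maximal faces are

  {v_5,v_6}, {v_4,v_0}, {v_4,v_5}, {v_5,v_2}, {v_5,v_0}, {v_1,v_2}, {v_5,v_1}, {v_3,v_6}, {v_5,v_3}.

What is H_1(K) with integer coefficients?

Fix the vertex order v_0 < v_1 < v_2 < v_3 < v_4 < v_5 < v_6 and write every simplex with vertices in increasing order. Then dim K = 1 and the simplices of K are:

  0-simplices (7): [v_0], [v_1], [v_2], [v_3], [v_4], [v_5], [v_6]
  1-simplices (9): [v_0,v_4], [v_0,v_5], [v_1,v_2], [v_1,v_5], [v_2,v_5], [v_3,v_5], [v_3,v_6], [v_4,v_5], [v_5,v_6]

Hence C_0 ≅ Z^7, C_1 ≅ Z^9.

Boundary ∂_1: C_1 → C_0 sends each edge [p,q] (with p < q) to q − p.
The 7×9 boundary matrix has rank 6 and Smith normal form diag(1,1,1,1,1,1).

Now H_k = ker ∂_k / im ∂_{k+1}, so:

  H_1: rank ker ∂_1 − rank ∂_2 = (9 − 6) − 0 = 3, and there is no ∂_2, so H_1 = Z^3.

H_1 = Z^3.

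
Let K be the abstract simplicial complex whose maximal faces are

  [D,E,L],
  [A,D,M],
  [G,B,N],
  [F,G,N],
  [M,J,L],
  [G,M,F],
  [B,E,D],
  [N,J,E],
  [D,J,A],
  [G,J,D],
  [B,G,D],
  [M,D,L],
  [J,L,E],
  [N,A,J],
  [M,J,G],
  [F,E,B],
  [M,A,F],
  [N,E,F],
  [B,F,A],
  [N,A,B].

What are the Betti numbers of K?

b_0 = 1, b_1 = 1, b_2 = 0.

Order the vertices as A < B < D < E < F < G < J < L < M < N. Listing each simplex with vertices in this order, K has dimension 2 with simplices:

  0-simplices (10): A, B, D, E, F, G, J, L, M, N
  1-simplices (30): AB, AD, AF, AJ, AM, AN, BD, BE, BF, BG, BN, DE, DG, DJ, DL, DM, EF, EJ, EL, EN, FG, FM, FN, GJ, GM, GN, JL, JM, JN, LM
  2-simplices (20): ABF, ABN, ADJ, ADM, AFM, AJN, BDE, BDG, BEF, BGN, DEL, DGJ, DLM, EFN, EJL, EJN, FGM, FGN, GJM, JLM

so the chain groups are C_0 ≅ Z^10, C_1 ≅ Z^30, C_2 ≅ Z^20.

∂_1: C_1 → C_0 is given by ∂[p,q] = [q] − [p]. For instance
  ∂JM = M − J.
The 10×30 boundary matrix has rank 9 and Smith normal form diag(1,1,1,1,1,1,1,1,1).

The boundary map ∂_2: C_2 → C_1 maps a triangle to the signed sum of its edges. For instance
  ∂GJM = JM − GM + GJ,
  ∂FGN = GN − FN + FG.
This gives a 30×20 integer matrix of rank 20; reducing to Smith normal form yields diagonal entries (1,1,1,1,1,1,1,1,1,1,1,1,1,1,1,1,1,1,1,2).

From H_k ≅ ker(∂_k) / im(∂_{k+1}) we obtain:

  H_0: rank C_0 − rank ∂_1 = 10 − 9 = 1, and the invariant factors of ∂_1 are all 1, so H_0 = Z.
  H_1: rank ker ∂_1 − rank ∂_2 = (30 − 9) − 20 = 1, and ∂_2 has invariant factor 2 > 1, so H_1 = Z ⊕ Z/2.
  H_2: rank ker ∂_2 − rank ∂_3 = (20 − 20) − 0 = 0, and there is no ∂_3, so H_2 = 0.

As a check, the Euler characteristic is 10 − 30 + 20 = 0, which agrees with 1 − 1 + 0 = 0.
(K is a triangulation of the Klein bottle.)

Hence the Betti numbers are b_0 = 1, b_1 = 1, b_2 = 0.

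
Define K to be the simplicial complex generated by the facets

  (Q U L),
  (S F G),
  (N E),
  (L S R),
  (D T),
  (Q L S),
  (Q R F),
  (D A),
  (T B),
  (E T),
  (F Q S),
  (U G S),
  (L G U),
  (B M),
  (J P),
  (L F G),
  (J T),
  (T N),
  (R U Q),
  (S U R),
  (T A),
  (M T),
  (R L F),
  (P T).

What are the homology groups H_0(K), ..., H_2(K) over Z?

H_0 ≅ Z^2,  H_1 ≅ Z^4 ⊕ Z/2Z,  H_2 = 0.

Take the total order A < B < D < E < F < G < J < L < M < N < P < Q < R < S < T < U on the vertex set. Then K (dimension 2) consists of the simplices:

  0-simplices (16): A, B, D, E, F, G, J, L, M, N, P, Q, R, S, T, U
  1-simplices (30): AD, AT, BM, BT, DT, EN, ET, FG, FL, FQ, FR, FS, GL, GS, GU, JP, JT, LQ, LR, LS, LU, MT, NT, PT, QR, QS, QU, RS, RU, SU
  2-simplices (12): FGL, FGS, FLR, FQR, FQS, GLU, GSU, LQS, LQU, LRS, QRU, RSU

giving chain groups C_0 ≅ Z^16, C_1 ≅ Z^30, C_2 ≅ Z^12.

Boundary ∂_1: C_1 → C_0 maps an edge to its endpoints' difference, ∂[p,q] = q − p.
This gives a 16×30 integer matrix of rank 14; reducing to Smith normal form yields diagonal entries (1,1,1,1,1,1,1,1,1,1,1,1,1,1).

Boundary ∂_2: C_2 → C_1 maps a triangle to the signed sum of its edges. For instance
  ∂LQU = QU − LU + LQ,
  ∂GSU = SU − GU + GS.
The 30×12 boundary matrix has rank 12 and Smith normal form diag(1,1,1,1,1,1,1,1,1,1,1,2).

From H_k ≅ ker(∂_k) / im(∂_{k+1}) we obtain:

  H_0: rank C_0 − rank ∂_1 = 16 − 14 = 2, and the invariant factors of ∂_1 are all 1, so H_0 ≅ Z^2.
  H_1: rank ker ∂_1 − rank ∂_2 = (30 − 14) − 12 = 4, and ∂_2 has invariant factor 2 > 1, so H_1 ≅ Z^4 ⊕ Z/2Z.
  H_2: rank ker ∂_2 − rank ∂_3 = (12 − 12) − 0 = 0, and there is no ∂_3, so H_2 ≅ 0.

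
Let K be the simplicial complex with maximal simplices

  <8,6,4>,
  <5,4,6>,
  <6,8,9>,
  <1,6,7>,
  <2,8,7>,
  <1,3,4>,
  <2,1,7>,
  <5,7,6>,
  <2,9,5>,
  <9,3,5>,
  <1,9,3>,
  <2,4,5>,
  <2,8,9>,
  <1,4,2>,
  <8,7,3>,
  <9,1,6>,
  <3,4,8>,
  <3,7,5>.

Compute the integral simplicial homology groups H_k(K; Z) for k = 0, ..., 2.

H_0 ≅ Z,  H_1 ≅ Z^2,  H_2 ≅ Z.

We work with the vertex ordering 1 < 2 < 3 < 4 < 5 < 6 < 7 < 8 < 9. The simplices of K, each written with vertices in increasing order, are:

  0-simplices (9): [1], [2], [3], [4], [5], [6], [7], [8], [9]
  1-simplices (27): (27 of them)
  2-simplices (18): [1,2,4], [1,2,7], [1,3,4], [1,3,9], [1,6,7], [1,6,9], [2,4,5], [2,5,9], [2,7,8], [2,8,9], [3,4,8], [3,5,7], [3,5,9], [3,7,8], [4,5,6], [4,6,8], [5,6,7], [6,8,9]

Hence C_0 ≅ Z^9, C_1 ≅ Z^27, C_2 ≅ Z^18.

The boundary map ∂_1: C_1 → C_0 is given by ∂[p,q] = [q] − [p]. For instance
  ∂[1,2] = [2] − [1].
This gives a 9×27 integer matrix of rank 8; reducing to Smith normal form yields diagonal entries (1,1,1,1,1,1,1,1).

Boundary ∂_2: C_2 → C_1 sends each 2-simplex [p,q,r] to [q,r] − [p,r] + [p,q]. For instance
  ∂[6,8,9] = [8,9] − [6,9] + [6,8],
  ∂[3,5,9] = [5,9] − [3,9] + [3,5].
The 27×18 boundary matrix has rank 17 and Smith normal form diag(1,1,1,1,1,1,1,1,1,1,1,1,1,1,1,1,1).

Now H_k = ker ∂_k / im ∂_{k+1}, so:

  H_0: rank C_0 − rank ∂_1 = 9 − 8 = 1, and the invariant factors of ∂_1 are all 1, so H_0 = Z.
  H_1: rank ker ∂_1 − rank ∂_2 = (27 − 8) − 17 = 2, and the invariant factors of ∂_2 are all 1, so H_1 = Z^2.
  H_2: rank ker ∂_2 − rank ∂_3 = (18 − 17) − 0 = 1, and there is no ∂_3, so H_2 = Z.

(K is a triangulation of the torus T^2.)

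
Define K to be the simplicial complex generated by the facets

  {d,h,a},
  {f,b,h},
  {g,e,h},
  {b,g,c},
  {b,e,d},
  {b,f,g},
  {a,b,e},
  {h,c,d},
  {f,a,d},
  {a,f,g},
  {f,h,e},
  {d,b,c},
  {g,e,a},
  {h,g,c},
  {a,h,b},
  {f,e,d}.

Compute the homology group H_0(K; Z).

H_0 ≅ Z.

Order the vertices as a < b < c < d < e < f < g < h. Listing each simplex with vertices in this order, K has dimension 2 with simplices:

  0-simplices (8): a, b, c, d, e, f, g, h
  1-simplices (24): ab, ad, ae, af, ag, ah, bc, bd, be, bf, bg, bh, cd, cg, ch, de, df, dh, ef, eg, eh, fg, fh, gh
  2-simplices (16): abe, abh, adf, adh, aeg, afg, bcd, bcg, bde, bfg, bfh, cdh, cgh, def, efh, egh

so the chain groups are C_0 ≅ Z^8, C_1 ≅ Z^24, C_2 ≅ Z^16.

Boundary ∂_1: C_1 → C_0 sends each edge [p,q] (with p < q) to q − p. For instance
  ∂cg = g − c.
As a 8×24 matrix over Z this has rank 7, with invariant factors (1,1,1,1,1,1,1).

The boundary map ∂_2: C_2 → C_1 sends each 2-simplex [p,q,r] to [q,r] − [p,r] + [p,q]. For instance
  ∂aeg = eg − ag + ae,
  ∂abh = bh − ah + ab.
The resulting 24×16 matrix has rank 15, and its Smith normal form has invariant factors (1,1,1,1,1,1,1,1,1,1,1,1,1,1,1).

Now H_k = ker ∂_k / im ∂_{k+1}, so:

  H_0: rank C_0 − rank ∂_1 = 8 − 7 = 1, and the invariant factors of ∂_1 are all 1, so H_0 = Z.

(K is a triangulation of the torus T^2.)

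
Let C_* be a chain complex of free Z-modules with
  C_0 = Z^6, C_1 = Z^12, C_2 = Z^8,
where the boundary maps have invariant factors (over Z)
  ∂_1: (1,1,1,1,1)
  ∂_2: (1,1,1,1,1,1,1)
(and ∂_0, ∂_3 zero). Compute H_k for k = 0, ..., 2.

H_0 = Z,  H_1 = 0,  H_2 = Z.

H_0: b_0 = 6 − 0 − 5 = 1; torsion from ∂_1 factors > 1: none. So H_0 = Z.
H_1: b_1 = 12 − 5 − 7 = 0; torsion from ∂_2 factors > 1: none. So H_1 = 0.
H_2: b_2 = 8 − 7 − 0 = 1; torsion from ∂_3 factors > 1: none. So H_2 = Z.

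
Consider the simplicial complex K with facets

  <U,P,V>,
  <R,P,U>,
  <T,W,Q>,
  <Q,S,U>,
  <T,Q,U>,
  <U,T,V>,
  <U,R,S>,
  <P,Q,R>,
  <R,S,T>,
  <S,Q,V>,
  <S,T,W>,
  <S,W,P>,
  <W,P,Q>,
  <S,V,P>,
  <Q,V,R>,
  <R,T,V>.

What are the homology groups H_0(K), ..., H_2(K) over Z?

H_0 = Z,  H_1 = Z^2,  H_2 = Z.

Fix the vertex order P < Q < R < S < T < U < V < W and write every simplex with vertices in increasing order. Then dim K = 2 and the simplices of K are:

  0-simplices (8): P, Q, R, S, T, U, V, W
  1-simplices (24): PQ, PR, PS, PU, PV, PW, QR, QS, QT, QU, QV, QW, RS, RT, RU, RV, ST, SU, SV, SW, TU, TV, TW, UV
  2-simplices (16): PQR, PQW, PRU, PSV, PSW, PUV, QRV, QSU, QSV, QTU, QTW, RST, RSU, RTV, STW, TUV

Hence C_0 ≅ Z^8, C_1 ≅ Z^24, C_2 ≅ Z^16.

∂_1: C_1 → C_0 is given by ∂[p,q] = [q] − [p]. For instance
  ∂UV = V − U.
As a 8×24 matrix over Z this has rank 7, with invariant factors (1,1,1,1,1,1,1).

The boundary map ∂_2: C_2 → C_1 sends each 2-simplex [p,q,r] to [q,r] − [p,r] + [p,q]. For instance
  ∂QRV = RV − QV + QR,
  ∂PSV = SV − PV + PS.
The 24×16 boundary matrix has rank 15 and Smith normal form diag(1,1,1,1,1,1,1,1,1,1,1,1,1,1,1).

Reading off H_k = ker ∂_k / im ∂_{k+1}:

  H_0: rank C_0 − rank ∂_1 = 8 − 7 = 1, and the invariant factors of ∂_1 are all 1, so H_0 = Z.
  H_1: rank ker ∂_1 − rank ∂_2 = (24 − 7) − 15 = 2, and the invariant factors of ∂_2 are all 1, so H_1 = Z^2.
  H_2: rank ker ∂_2 − rank ∂_3 = (16 − 15) − 0 = 1, and there is no ∂_3, so H_2 = Z.

(K is a triangulation of the torus T^2.)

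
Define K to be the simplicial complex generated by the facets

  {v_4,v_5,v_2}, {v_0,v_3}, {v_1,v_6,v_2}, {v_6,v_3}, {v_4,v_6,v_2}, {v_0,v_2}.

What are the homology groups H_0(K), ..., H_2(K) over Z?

K has 7 vertices, 10 edges, 3 triangles.
rank ∂_0 = 0, rank ∂_1 = 6 ⇒ b_0 = 7 − 0 − 6 = 1; all invariant factors of ∂_1 are 1 so no torsion. So H_0 ≅ Z.
rank ∂_1 = 6, rank ∂_2 = 3 ⇒ b_1 = 10 − 6 − 3 = 1; all invariant factors of ∂_2 are 1 so no torsion. So H_1 ≅ Z.
rank ∂_2 = 3, rank ∂_3 = 0 ⇒ b_2 = 3 − 3 − 0 = 0. So H_2 ≅ 0.

H_0 ≅ Z,  H_1 ≅ Z,  H_2 = 0.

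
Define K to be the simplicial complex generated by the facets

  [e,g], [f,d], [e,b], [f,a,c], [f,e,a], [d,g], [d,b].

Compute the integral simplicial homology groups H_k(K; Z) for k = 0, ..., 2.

Order the vertices as a < b < c < d < e < f < g. Listing each simplex with vertices in this order, K has dimension 2 with simplices:

  0-simplices (7): a, b, c, d, e, f, g
  1-simplices (10): ac, ae, af, bd, be, cf, df, dg, ef, eg
  2-simplices (2): acf, aef

giving chain groups C_0 ≅ Z^7, C_1 ≅ Z^10, C_2 ≅ Z^2.

Boundary ∂_1: C_1 → C_0 is given by ∂[p,q] = [q] − [p]. For instance
  ∂ef = f − e.
The resulting 7×10 matrix has rank 6, and its Smith normal form has invariant factors (1,1,1,1,1,1).

Boundary ∂_2: C_2 → C_1 sends each 2-simplex [p,q,r] to [q,r] − [p,r] + [p,q]. For instance
  ∂aef = ef − af + ae,
  ∂acf = cf − af + ac.
This gives a 10×2 integer matrix of rank 2; reducing to Smith normal form yields diagonal entries (1,1).

From H_k ≅ ker(∂_k) / im(∂_{k+1}) we obtain:

  H_0: rank C_0 − rank ∂_1 = 7 − 6 = 1, and the invariant factors of ∂_1 are all 1, so H_0 ≅ Z.
  H_1: rank ker ∂_1 − rank ∂_2 = (10 − 6) − 2 = 2, and the invariant factors of ∂_2 are all 1, so H_1 ≅ Z^2.
  H_2: rank ker ∂_2 − rank ∂_3 = (2 − 2) − 0 = 0, and there is no ∂_3, so H_2 ≅ 0.

H_0 ≅ Z,  H_1 ≅ Z^2,  H_2 = 0.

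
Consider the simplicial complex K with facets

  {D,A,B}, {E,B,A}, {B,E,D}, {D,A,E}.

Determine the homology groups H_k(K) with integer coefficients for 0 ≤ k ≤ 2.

Order the vertices as A < B < D < E. Listing each simplex with vertices in this order, K has dimension 2 with simplices:

  0-simplices (4): A, B, D, E
  1-simplices (6): AB, AD, AE, BD, BE, DE
  2-simplices (4): ABD, ABE, ADE, BDE

so the chain groups are C_0 ≅ Z^4, C_1 ≅ Z^6, C_2 ≅ Z^4.

Boundary ∂_1: C_1 → C_0 is given by ∂[p,q] = [q] − [p]. For instance
  ∂AB = B − A.
As a 4×6 matrix over Z this has rank 3, with invariant factors (1,1,1).

Boundary ∂_2: C_2 → C_1 maps a triangle to the signed sum of its edges. For instance
  ∂ABE = BE − AE + AB,
  ∂ADE = DE − AE + AD.
This gives a 6×4 integer matrix of rank 3; reducing to Smith normal form yields diagonal entries (1,1,1).

From H_k ≅ ker(∂_k) / im(∂_{k+1}) we obtain:

  H_0: rank C_0 − rank ∂_1 = 4 − 3 = 1, and the invariant factors of ∂_1 are all 1, so H_0 ≅ Z.
  H_1: rank ker ∂_1 − rank ∂_2 = (6 − 3) − 3 = 0, and the invariant factors of ∂_2 are all 1, so H_1 ≅ 0.
  H_2: rank ker ∂_2 − rank ∂_3 = (4 − 3) − 0 = 1, and there is no ∂_3, so H_2 ≅ Z.

As a check, the Euler characteristic is 4 − 6 + 4 = 2, which agrees with 1 − 0 + 1 = 2.
(K is a triangulation of the 2-sphere S^2.)

H_0 = Z,  H_1 = 0,  H_2 = Z.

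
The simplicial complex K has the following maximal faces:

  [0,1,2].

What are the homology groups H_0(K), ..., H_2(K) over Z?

Take the total order 0 < 1 < 2 on the vertex set. Then K (dimension 2) consists of the simplices:

  0-simplices (3): [0], [1], [2]
  1-simplices (3): [0,1], [0,2], [1,2]
  2-simplices (1): [0,1,2]

so the chain groups are C_0 ≅ Z^3, C_1 ≅ Z^3, C_2 ≅ Z^1.

∂_1: C_1 → C_0 is given by ∂[p,q] = [q] − [p]. For instance
  ∂[0,1] = [1] − [0].
The resulting 3×3 matrix has rank 2, and its Smith normal form has invariant factors (1,1).

Boundary ∂_2: C_2 → C_1 sends each 2-simplex [p,q,r] to [q,r] − [p,r] + [p,q]. For instance
  ∂[0,1,2] = [1,2] − [0,2] + [0,1].
The 3×1 boundary matrix has rank 1 and Smith normal form diag(1).

From H_k ≅ ker(∂_k) / im(∂_{k+1}) we obtain:

  H_0: rank C_0 − rank ∂_1 = 3 − 2 = 1, and the invariant factors of ∂_1 are all 1, so H_0 ≅ Z.
  H_1: rank ker ∂_1 − rank ∂_2 = (3 − 2) − 1 = 0, and the invariant factors of ∂_2 are all 1, so H_1 ≅ 0.
  H_2: rank ker ∂_2 − rank ∂_3 = (1 − 1) − 0 = 0, and there is no ∂_3, so H_2 ≅ 0.

H_0 ≅ Z,  H_1 = 0,  H_2 = 0.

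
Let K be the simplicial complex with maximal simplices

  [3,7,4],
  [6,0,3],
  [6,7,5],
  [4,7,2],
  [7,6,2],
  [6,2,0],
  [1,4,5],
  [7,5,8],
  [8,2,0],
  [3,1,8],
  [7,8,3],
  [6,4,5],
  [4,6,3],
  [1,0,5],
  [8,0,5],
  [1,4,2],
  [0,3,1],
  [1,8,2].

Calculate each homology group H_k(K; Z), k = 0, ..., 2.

K has 9 vertices, 27 edges, 18 triangles.
rank ∂_0 = 0, rank ∂_1 = 8 ⇒ b_0 = 9 − 0 − 8 = 1; all invariant factors of ∂_1 are 1 so no torsion. So H_0 = Z.
rank ∂_1 = 8, rank ∂_2 = 18 ⇒ b_1 = 27 − 8 − 18 = 1; ∂_2 has invariant factor(s) [2] giving torsion. So H_1 = Z ⊕ Z/2Z.
rank ∂_2 = 18, rank ∂_3 = 0 ⇒ b_2 = 18 − 18 − 0 = 0. So H_2 = 0.

H_0 = Z,  H_1 = Z ⊕ Z/2Z,  H_2 = 0.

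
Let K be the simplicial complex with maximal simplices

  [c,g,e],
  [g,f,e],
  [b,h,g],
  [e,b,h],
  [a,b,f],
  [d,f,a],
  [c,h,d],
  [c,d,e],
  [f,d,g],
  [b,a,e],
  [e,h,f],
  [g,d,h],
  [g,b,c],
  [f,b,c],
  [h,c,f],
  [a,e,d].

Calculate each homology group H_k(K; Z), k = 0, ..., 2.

Fix the vertex order a < b < c < d < e < f < g < h and write every simplex with vertices in increasing order. Then dim K = 2 and the simplices of K are:

  0-simplices (8): a, b, c, d, e, f, g, h
  1-simplices (24): ab, ad, ae, af, bc, be, bf, bg, bh, cd, ce, cf, cg, ch, de, df, dg, dh, ef, eg, eh, fg, fh, gh
  2-simplices (16): abe, abf, ade, adf, bcf, bcg, beh, bgh, cde, cdh, ceg, cfh, dfg, dgh, efg, efh

giving chain groups C_0 ≅ Z^8, C_1 ≅ Z^24, C_2 ≅ Z^16.

∂_1: C_1 → C_0 maps an edge to its endpoints' difference, ∂[p,q] = q − p. For instance
  ∂ab = b − a.
This gives a 8×24 integer matrix of rank 7; reducing to Smith normal form yields diagonal entries (1,1,1,1,1,1,1).

Boundary ∂_2: C_2 → C_1 maps a triangle to the signed sum of its edges. For instance
  ∂bgh = gh − bh + bg,
  ∂cfh = fh − ch + cf.
The resulting 24×16 matrix has rank 15, and its Smith normal form has invariant factors (1,1,1,1,1,1,1,1,1,1,1,1,1,1,1).

Reading off H_k = ker ∂_k / im ∂_{k+1}:

  H_0: rank C_0 − rank ∂_1 = 8 − 7 = 1, and the invariant factors of ∂_1 are all 1, so H_0 ≅ Z.
  H_1: rank ker ∂_1 − rank ∂_2 = (24 − 7) − 15 = 2, and the invariant factors of ∂_2 are all 1, so H_1 ≅ Z^2.
  H_2: rank ker ∂_2 − rank ∂_3 = (16 − 15) − 0 = 1, and there is no ∂_3, so H_2 ≅ Z.

H_0 = Z,  H_1 = Z^2,  H_2 = Z.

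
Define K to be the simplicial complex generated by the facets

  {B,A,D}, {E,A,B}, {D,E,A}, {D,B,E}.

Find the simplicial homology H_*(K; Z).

K has 4 vertices, 6 edges, 4 triangles.
rank ∂_0 = 0, rank ∂_1 = 3 ⇒ b_0 = 4 − 0 − 3 = 1; all invariant factors of ∂_1 are 1 so no torsion. So H_0 = Z.
rank ∂_1 = 3, rank ∂_2 = 3 ⇒ b_1 = 6 − 3 − 3 = 0; all invariant factors of ∂_2 are 1 so no torsion. So H_1 = 0.
rank ∂_2 = 3, rank ∂_3 = 0 ⇒ b_2 = 4 − 3 − 0 = 1. So H_2 = Z.

H_0 = Z,  H_1 = 0,  H_2 = Z.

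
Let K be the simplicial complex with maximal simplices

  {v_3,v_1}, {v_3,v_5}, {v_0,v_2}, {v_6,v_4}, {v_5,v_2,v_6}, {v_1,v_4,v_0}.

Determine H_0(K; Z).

H_0 = Z.

We work with the vertex ordering v_0 < v_1 < v_2 < v_3 < v_4 < v_5 < v_6. The simplices of K, each written with vertices in increasing order, are:

  0-simplices (7): [v_0], [v_1], [v_2], [v_3], [v_4], [v_5], [v_6]
  1-simplices (10): [v_0,v_1], [v_0,v_2], [v_0,v_4], [v_1,v_3], [v_1,v_4], [v_2,v_5], [v_2,v_6], [v_3,v_5], [v_4,v_6], [v_5,v_6]
  2-simplices (2): [v_0,v_1,v_4], [v_2,v_5,v_6]

Hence C_0 ≅ Z^7, C_1 ≅ Z^10, C_2 ≅ Z^2.

Boundary ∂_1: C_1 → C_0 maps an edge to its endpoints' difference, ∂[p,q] = q − p.
As a 7×10 matrix over Z this has rank 6, with invariant factors (1,1,1,1,1,1).

Boundary ∂_2: C_2 → C_1 maps a triangle to the signed sum of its edges. For instance
  ∂[v_2,v_5,v_6] = [v_5,v_6] − [v_2,v_6] + [v_2,v_5],
  ∂[v_0,v_1,v_4] = [v_1,v_4] − [v_0,v_4] + [v_0,v_1].
The resulting 10×2 matrix has rank 2, and its Smith normal form has invariant factors (1,1).

Computing H_k = (kernel of ∂_k) / (image of ∂_{k+1}):

  H_0: rank C_0 − rank ∂_1 = 7 − 6 = 1, and the invariant factors of ∂_1 are all 1, so H_0 ≅ Z.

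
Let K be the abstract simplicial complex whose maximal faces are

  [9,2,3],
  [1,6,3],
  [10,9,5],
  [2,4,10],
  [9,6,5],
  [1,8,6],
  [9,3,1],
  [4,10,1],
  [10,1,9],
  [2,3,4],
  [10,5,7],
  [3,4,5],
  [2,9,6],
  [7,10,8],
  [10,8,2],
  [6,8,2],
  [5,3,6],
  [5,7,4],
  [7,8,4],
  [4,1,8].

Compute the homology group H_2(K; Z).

H_2 = 0.

Order the vertices as 1 < 2 < 3 < 4 < 5 < 6 < 7 < 8 < 9 < 10. Listing each simplex with vertices in this order, K has dimension 2 with simplices:

  0-simplices (10): [1], [2], [3], [4], [5], [6], [7], [8], [9], [10]
  1-simplices (30): (30 of them)
  2-simplices (20): (20 of them)

Hence C_0 ≅ Z^10, C_1 ≅ Z^30, C_2 ≅ Z^20.

∂_1: C_1 → C_0 sends each edge [p,q] (with p < q) to q − p.
As a 10×30 matrix over Z this has rank 9, with invariant factors (1,1,1,1,1,1,1,1,1).

The boundary map ∂_2: C_2 → C_1 sends each 2-simplex [p,q,r] to [q,r] − [p,r] + [p,q]. For instance
  ∂[4,5,7] = [5,7] − [4,7] + [4,5],
  ∂[4,7,8] = [7,8] − [4,8] + [4,7].
This gives a 30×20 integer matrix of rank 20; reducing to Smith normal form yields diagonal entries (1,1,1,1,1,1,1,1,1,1,1,1,1,1,1,1,1,1,1,2).

Computing H_k = (kernel of ∂_k) / (image of ∂_{k+1}):

  H_2: rank ker ∂_2 − rank ∂_3 = (20 − 20) − 0 = 0, and there is no ∂_3, so H_2 = 0.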